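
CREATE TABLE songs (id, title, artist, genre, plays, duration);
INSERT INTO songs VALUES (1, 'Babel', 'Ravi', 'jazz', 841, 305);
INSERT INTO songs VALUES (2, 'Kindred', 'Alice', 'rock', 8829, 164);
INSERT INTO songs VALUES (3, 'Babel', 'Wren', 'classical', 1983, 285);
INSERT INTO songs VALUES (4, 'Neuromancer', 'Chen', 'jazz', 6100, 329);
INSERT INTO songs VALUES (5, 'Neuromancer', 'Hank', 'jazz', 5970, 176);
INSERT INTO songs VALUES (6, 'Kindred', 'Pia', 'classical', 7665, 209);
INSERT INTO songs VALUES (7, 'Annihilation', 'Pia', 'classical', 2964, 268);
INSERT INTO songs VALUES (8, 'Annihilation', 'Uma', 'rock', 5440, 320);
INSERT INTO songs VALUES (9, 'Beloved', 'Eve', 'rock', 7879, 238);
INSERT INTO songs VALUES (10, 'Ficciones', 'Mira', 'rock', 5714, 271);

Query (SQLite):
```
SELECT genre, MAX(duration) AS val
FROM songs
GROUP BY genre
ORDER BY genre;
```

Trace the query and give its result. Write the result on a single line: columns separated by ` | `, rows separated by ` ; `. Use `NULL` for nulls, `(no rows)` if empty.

Partition songs by genre; compute MAX(duration) within each group.
  classical: ids {3, 6, 7} → MAX(duration)=285
  jazz: ids {1, 4, 5} → MAX(duration)=329
  rock: ids {2, 8, 9, 10} → MAX(duration)=320

classical | 285 ; jazz | 329 ; rock | 320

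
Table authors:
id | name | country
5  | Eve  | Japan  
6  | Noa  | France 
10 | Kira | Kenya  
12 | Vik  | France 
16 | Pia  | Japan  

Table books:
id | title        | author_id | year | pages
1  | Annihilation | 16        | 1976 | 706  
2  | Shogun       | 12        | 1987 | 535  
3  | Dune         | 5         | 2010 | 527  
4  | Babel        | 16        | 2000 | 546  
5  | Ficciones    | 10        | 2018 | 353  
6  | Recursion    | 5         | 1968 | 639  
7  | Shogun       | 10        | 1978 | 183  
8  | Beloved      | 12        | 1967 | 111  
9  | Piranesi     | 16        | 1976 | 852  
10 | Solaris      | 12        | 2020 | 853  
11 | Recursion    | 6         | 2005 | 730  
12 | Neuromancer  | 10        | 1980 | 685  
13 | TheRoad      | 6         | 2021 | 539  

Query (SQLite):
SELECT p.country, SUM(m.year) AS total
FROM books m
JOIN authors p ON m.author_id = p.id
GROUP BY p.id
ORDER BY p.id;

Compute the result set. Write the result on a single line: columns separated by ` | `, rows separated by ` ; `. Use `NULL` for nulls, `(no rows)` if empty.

Japan | 3978 ; France | 4026 ; Kenya | 5976 ; France | 5974 ; Japan | 5952

Join each books row to its authors via author_id.
Group joined rows by authors.id; compute SUM(m.year) per group.
  5: ids {3, 6} → SUM(m.year)=3978
  6: ids {11, 13} → SUM(m.year)=4026
  10: ids {5, 7, 12} → SUM(m.year)=5976
  12: ids {2, 8, 10} → SUM(m.year)=5974
  16: ids {1, 4, 9} → SUM(m.year)=5952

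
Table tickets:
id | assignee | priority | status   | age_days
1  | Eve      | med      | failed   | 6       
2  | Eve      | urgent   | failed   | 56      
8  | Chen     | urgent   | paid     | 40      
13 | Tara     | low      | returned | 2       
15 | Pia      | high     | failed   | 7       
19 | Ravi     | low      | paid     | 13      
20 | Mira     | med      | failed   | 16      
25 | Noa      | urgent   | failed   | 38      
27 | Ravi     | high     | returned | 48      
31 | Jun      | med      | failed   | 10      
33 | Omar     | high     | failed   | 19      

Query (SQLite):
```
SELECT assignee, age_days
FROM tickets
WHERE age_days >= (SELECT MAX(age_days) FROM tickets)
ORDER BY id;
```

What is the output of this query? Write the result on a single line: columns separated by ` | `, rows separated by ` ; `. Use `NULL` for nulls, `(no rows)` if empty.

Scalar subquery: MAX(age_days) over all tickets rows = 56.
Keep rows where age_days >= that value.

Eve | 56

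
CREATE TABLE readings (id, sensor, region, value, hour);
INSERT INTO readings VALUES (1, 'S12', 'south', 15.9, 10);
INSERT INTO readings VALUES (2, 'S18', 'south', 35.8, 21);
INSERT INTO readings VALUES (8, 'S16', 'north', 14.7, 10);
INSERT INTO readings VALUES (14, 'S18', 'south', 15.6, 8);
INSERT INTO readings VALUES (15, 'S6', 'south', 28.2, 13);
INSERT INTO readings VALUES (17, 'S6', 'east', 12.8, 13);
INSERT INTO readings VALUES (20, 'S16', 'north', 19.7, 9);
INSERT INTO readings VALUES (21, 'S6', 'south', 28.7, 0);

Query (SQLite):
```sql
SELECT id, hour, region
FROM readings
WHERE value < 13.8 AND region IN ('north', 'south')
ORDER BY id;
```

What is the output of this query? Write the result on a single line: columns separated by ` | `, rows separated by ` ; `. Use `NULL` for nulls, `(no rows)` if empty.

(no rows)

value < 13.8: ids {17}
region IN ('north', 'south'): ids {1, 2, 8, 14, 15, 20, 21}
Combine with AND.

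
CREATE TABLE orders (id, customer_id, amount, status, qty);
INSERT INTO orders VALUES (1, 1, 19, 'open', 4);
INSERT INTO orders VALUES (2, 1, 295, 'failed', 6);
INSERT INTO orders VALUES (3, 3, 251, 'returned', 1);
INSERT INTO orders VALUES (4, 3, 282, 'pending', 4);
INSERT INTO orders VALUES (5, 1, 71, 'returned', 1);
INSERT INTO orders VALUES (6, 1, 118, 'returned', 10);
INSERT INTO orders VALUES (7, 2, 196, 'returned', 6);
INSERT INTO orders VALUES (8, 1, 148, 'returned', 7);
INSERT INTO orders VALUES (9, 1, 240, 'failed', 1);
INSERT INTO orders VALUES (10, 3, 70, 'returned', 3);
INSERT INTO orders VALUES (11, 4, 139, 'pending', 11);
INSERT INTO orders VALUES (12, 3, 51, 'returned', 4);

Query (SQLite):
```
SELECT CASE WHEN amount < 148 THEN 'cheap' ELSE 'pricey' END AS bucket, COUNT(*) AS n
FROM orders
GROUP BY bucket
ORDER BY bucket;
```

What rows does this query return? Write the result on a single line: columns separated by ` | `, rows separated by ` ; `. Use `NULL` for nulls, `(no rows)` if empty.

Bucket rows by amount < 148 → 'cheap' else 'pricey'; count each bucket.

cheap | 6 ; pricey | 6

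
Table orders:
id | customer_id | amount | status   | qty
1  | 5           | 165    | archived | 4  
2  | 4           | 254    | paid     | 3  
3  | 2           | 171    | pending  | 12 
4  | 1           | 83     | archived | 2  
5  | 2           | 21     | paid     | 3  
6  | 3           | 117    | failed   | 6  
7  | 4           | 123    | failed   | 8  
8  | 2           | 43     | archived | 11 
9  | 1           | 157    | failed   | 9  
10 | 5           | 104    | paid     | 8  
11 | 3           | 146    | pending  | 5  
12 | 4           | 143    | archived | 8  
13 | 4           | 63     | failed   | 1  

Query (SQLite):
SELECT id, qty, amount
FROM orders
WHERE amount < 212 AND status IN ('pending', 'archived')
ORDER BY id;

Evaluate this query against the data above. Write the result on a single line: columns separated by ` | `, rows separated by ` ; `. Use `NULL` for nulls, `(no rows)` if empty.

amount < 212: ids {1, 3, 4, 5, 6, 7, 8, 9, 10, 11, 12, 13}
status IN ('pending', 'archived'): ids {1, 3, 4, 8, 11, 12}
Combine with AND.

1 | 4 | 165 ; 3 | 12 | 171 ; 4 | 2 | 83 ; 8 | 11 | 43 ; 11 | 5 | 146 ; 12 | 8 | 143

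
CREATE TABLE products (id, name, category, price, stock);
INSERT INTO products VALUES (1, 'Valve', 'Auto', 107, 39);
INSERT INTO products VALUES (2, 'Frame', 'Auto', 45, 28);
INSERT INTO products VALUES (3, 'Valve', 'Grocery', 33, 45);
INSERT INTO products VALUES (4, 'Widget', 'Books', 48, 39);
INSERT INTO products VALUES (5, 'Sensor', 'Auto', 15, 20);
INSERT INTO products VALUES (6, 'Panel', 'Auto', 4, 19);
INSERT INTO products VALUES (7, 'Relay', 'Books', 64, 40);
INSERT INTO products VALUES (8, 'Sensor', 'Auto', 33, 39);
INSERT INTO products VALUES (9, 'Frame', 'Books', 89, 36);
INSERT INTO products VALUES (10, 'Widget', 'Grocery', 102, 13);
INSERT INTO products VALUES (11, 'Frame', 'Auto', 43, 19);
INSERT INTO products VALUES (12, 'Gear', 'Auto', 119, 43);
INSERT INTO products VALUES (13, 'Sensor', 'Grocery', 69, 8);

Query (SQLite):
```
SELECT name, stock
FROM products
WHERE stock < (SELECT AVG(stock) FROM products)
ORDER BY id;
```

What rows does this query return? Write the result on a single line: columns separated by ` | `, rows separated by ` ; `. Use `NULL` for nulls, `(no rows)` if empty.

Scalar subquery: AVG(stock) over all products rows = 29.846154 (≈; comparison uses full precision).
Keep rows where stock < that value.

Frame | 28 ; Sensor | 20 ; Panel | 19 ; Widget | 13 ; Frame | 19 ; Sensor | 8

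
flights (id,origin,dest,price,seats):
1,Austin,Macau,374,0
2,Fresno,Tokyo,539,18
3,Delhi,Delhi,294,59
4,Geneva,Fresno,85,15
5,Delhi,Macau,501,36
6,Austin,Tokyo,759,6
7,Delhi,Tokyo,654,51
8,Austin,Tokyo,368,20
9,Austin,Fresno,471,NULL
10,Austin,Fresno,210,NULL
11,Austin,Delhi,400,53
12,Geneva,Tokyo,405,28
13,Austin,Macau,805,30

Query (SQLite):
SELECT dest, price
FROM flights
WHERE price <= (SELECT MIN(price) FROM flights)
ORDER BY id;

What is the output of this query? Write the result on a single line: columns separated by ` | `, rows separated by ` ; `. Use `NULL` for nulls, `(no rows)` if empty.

Fresno | 85

Scalar subquery: MIN(price) over all flights rows = 85.
Keep rows where price <= that value.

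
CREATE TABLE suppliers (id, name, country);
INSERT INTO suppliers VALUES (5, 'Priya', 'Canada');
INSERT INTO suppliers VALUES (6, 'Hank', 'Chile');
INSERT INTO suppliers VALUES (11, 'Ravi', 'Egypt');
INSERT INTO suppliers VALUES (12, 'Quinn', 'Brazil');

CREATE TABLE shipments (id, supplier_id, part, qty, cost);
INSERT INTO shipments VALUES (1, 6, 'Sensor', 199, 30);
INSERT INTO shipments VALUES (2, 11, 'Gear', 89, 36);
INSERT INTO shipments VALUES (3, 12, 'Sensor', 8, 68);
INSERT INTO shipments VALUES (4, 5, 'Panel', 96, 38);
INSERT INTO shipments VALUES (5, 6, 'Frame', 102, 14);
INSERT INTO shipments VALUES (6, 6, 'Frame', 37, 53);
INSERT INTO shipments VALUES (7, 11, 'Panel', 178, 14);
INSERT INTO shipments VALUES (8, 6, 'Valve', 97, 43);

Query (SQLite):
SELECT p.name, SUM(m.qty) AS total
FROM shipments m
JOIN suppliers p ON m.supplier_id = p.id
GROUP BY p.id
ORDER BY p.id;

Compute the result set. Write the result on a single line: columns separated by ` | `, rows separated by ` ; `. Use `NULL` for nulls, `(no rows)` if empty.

Priya | 96 ; Hank | 435 ; Ravi | 267 ; Quinn | 8

Join each shipments row to its suppliers via supplier_id.
Group joined rows by suppliers.id; compute SUM(m.qty) per group.
  5: ids {4} → SUM(m.qty)=96
  6: ids {1, 5, 6, 8} → SUM(m.qty)=435
  11: ids {2, 7} → SUM(m.qty)=267
  12: ids {3} → SUM(m.qty)=8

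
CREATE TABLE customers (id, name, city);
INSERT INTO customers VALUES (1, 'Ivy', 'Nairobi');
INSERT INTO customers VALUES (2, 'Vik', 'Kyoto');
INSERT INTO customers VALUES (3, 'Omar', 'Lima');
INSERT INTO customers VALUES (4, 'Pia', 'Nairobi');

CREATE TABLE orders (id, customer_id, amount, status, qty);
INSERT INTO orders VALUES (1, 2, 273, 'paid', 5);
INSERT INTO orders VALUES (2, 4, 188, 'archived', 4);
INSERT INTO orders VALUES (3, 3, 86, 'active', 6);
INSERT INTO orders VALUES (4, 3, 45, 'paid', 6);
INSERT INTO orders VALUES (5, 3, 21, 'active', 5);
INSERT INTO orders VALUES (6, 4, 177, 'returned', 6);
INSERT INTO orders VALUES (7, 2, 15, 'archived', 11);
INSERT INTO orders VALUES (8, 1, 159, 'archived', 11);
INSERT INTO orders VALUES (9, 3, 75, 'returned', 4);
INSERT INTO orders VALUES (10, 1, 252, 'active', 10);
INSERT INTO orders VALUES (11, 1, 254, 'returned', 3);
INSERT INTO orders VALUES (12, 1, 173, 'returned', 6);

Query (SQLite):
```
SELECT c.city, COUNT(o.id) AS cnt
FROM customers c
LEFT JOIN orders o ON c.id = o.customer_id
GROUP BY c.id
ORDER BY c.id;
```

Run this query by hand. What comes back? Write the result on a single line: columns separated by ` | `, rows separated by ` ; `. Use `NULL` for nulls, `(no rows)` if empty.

LEFT JOIN keeps every customers row; unmatched ones get NULL for orders columns.
Group by customers.id and compute COUNT(o.id). COUNT(col) of an all-NULL group is 0.
  1: ids {8, 10, 11, 12} → COUNT(o.id)=4
  2: ids {1, 7} → COUNT(o.id)=2
  3: ids {3, 4, 5, 9} → COUNT(o.id)=4
  4: ids {2, 6} → COUNT(o.id)=2

Nairobi | 4 ; Kyoto | 2 ; Lima | 4 ; Nairobi | 2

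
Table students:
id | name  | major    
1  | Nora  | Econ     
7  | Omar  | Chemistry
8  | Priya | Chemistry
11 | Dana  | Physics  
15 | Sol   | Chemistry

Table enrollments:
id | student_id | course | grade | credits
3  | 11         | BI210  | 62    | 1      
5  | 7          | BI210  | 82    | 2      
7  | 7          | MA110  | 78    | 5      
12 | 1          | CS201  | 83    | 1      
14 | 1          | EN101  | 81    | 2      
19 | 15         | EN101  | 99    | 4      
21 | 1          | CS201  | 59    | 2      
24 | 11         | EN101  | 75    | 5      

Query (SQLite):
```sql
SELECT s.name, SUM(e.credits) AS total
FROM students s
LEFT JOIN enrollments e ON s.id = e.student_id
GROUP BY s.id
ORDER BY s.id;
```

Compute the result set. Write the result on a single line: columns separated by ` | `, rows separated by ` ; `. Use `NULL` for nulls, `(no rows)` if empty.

Nora | 5 ; Omar | 7 ; Priya | NULL ; Dana | 6 ; Sol | 4

LEFT JOIN keeps every students row; unmatched ones get NULL for enrollments columns.
Group by students.id and compute SUM(e.credits). SUM over an all-NULL group is NULL.
  1: ids {12, 14, 21} → SUM(e.credits)=5
  7: ids {5, 7} → SUM(e.credits)=7
  8: ids {—} → SUM(e.credits)=NULL
  11: ids {3, 24} → SUM(e.credits)=6
  15: ids {19} → SUM(e.credits)=4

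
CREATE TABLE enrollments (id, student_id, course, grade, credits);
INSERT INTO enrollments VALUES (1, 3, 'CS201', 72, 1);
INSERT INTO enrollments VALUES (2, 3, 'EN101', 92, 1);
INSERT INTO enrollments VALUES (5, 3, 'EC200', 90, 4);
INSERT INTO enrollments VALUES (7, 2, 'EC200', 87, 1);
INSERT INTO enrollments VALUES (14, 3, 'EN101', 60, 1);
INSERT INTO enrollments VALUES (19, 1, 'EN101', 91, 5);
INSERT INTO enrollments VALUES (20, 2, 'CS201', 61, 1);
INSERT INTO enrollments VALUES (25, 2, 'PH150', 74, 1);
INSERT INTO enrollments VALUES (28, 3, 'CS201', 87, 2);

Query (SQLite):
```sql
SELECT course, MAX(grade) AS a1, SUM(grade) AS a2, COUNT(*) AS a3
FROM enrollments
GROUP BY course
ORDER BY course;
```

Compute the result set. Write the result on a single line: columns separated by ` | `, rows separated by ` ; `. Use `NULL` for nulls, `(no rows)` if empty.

CS201 | 87 | 220 | 3 ; EC200 | 90 | 177 | 2 ; EN101 | 92 | 243 | 3 ; PH150 | 74 | 74 | 1

Group enrollments by course.
Per group compute: MAX(grade), SUM(grade), COUNT(*).
  CS201: ids {1, 20, 28} → MAX(grade)=87, SUM(grade)=220, COUNT(*)=3
  EC200: ids {5, 7} → MAX(grade)=90, SUM(grade)=177, COUNT(*)=2
  EN101: ids {2, 14, 19} → MAX(grade)=92, SUM(grade)=243, COUNT(*)=3
  PH150: ids {25} → MAX(grade)=74, SUM(grade)=74, COUNT(*)=1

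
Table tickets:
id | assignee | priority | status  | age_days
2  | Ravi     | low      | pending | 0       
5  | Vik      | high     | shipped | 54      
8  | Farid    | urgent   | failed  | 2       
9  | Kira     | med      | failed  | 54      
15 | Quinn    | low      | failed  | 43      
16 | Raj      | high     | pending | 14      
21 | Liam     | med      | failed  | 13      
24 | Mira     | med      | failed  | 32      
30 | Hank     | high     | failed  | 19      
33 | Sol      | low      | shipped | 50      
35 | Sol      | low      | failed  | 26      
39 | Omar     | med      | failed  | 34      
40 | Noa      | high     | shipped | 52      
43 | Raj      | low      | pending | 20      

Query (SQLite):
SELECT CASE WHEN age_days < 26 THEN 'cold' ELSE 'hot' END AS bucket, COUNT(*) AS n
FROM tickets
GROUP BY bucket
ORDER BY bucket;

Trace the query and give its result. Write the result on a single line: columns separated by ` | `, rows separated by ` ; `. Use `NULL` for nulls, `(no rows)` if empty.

cold | 6 ; hot | 8

Bucket rows by age_days < 26 → 'cold' else 'hot'; count each bucket.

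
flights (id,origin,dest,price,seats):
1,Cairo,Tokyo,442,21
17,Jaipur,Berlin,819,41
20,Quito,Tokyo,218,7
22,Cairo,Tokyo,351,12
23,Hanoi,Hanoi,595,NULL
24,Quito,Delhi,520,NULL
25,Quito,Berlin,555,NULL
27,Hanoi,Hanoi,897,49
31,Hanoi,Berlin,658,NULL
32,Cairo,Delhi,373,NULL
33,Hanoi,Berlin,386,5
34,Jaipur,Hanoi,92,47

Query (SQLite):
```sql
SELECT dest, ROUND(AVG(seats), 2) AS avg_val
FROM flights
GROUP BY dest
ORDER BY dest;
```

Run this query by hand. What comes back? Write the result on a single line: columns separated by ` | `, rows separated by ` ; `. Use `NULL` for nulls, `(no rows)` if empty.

Partition flights by dest; compute ROUND(AVG(seats), 2) within each group.
  Berlin: ids {17, 25, 31, 33} → ROUND(AVG(seats), 2)=23
  Delhi: ids {24, 32} → ROUND(AVG(seats), 2)=NULL
  Hanoi: ids {23, 27, 34} → ROUND(AVG(seats), 2)=48
  Tokyo: ids {1, 20, 22} → ROUND(AVG(seats), 2)=13.33

Berlin | 23 ; Delhi | NULL ; Hanoi | 48 ; Tokyo | 13.33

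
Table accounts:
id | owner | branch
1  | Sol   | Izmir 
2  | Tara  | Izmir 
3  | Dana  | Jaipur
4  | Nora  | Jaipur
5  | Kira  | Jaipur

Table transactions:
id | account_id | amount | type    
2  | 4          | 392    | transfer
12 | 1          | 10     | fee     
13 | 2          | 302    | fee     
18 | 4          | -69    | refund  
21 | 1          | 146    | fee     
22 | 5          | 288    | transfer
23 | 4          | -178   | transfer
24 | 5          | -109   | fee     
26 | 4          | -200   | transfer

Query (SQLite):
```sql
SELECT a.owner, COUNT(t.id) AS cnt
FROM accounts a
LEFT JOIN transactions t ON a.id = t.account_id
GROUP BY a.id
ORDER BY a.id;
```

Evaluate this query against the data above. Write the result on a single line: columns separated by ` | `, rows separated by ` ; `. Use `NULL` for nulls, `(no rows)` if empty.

Sol | 2 ; Tara | 1 ; Dana | 0 ; Nora | 4 ; Kira | 2

LEFT JOIN keeps every accounts row; unmatched ones get NULL for transactions columns.
Group by accounts.id and compute COUNT(t.id). COUNT(col) of an all-NULL group is 0.
  1: ids {12, 21} → COUNT(t.id)=2
  2: ids {13} → COUNT(t.id)=1
  3: ids {—} → COUNT(t.id)=0
  4: ids {2, 18, 23, 26} → COUNT(t.id)=4
  5: ids {22, 24} → COUNT(t.id)=2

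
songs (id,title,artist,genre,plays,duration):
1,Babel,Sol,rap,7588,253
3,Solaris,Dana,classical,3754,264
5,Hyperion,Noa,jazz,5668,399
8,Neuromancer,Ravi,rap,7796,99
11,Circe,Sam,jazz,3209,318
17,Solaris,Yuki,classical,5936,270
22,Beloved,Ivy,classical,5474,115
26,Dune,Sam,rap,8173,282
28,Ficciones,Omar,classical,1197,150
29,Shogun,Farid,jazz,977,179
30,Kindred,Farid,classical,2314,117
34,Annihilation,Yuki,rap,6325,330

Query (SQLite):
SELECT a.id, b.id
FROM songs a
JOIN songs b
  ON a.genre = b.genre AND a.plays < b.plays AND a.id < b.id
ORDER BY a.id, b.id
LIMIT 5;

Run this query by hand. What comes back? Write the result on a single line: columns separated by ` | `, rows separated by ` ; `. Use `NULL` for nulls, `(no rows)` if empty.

Pairs (a,b) with same genre, a.plays < b.plays, a.id < b.id.
genre groups: classical:{3,17,22,28,30} jazz:{5,11,29} rap:{1,8,26,34}
Ordered by (a.id, b.id); first 5.

1 | 8 ; 1 | 26 ; 3 | 17 ; 3 | 22 ; 8 | 26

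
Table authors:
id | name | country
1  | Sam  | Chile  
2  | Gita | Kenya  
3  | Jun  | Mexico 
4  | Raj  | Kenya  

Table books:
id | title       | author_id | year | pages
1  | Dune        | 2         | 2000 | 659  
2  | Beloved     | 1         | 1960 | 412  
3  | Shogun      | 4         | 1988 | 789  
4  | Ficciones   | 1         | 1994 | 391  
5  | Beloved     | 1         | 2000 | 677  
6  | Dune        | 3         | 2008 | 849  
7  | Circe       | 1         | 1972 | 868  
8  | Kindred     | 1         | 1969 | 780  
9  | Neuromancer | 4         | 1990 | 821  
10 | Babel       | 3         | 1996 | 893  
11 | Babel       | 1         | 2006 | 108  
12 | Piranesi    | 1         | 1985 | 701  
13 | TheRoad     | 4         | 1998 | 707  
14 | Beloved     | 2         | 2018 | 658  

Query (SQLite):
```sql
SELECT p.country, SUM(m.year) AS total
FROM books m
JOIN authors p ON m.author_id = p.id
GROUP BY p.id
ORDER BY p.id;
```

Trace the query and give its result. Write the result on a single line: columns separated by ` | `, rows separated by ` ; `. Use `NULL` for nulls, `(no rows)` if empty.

Chile | 13886 ; Kenya | 4018 ; Mexico | 4004 ; Kenya | 5976

Join each books row to its authors via author_id.
Group joined rows by authors.id; compute SUM(m.year) per group.
  1: ids {2, 4, 5, 7, 8, 11, 12} → SUM(m.year)=13886
  2: ids {1, 14} → SUM(m.year)=4018
  3: ids {6, 10} → SUM(m.year)=4004
  4: ids {3, 9, 13} → SUM(m.year)=5976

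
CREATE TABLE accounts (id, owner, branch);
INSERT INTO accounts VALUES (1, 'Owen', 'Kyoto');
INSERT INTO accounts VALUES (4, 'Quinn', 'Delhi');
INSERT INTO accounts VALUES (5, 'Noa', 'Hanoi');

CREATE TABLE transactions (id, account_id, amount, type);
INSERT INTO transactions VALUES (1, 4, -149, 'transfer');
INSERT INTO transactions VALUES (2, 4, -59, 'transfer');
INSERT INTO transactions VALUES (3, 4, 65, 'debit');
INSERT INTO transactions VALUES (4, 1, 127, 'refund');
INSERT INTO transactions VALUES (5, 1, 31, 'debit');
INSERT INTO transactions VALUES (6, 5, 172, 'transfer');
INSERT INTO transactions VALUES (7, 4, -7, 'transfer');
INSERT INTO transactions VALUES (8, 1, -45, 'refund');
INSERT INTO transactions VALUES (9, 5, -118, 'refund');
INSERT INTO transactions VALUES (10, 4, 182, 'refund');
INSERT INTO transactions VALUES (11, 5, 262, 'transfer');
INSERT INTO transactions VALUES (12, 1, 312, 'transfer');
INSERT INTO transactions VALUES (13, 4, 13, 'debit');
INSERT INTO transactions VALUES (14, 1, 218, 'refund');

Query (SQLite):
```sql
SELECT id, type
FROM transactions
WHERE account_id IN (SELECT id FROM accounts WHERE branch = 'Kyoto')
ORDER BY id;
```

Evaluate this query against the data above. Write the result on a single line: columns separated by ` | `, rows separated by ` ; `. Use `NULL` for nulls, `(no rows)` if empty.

4 | refund ; 5 | debit ; 8 | refund ; 12 | transfer ; 14 | refund

Inner query: accounts.id where branch = 'Kyoto'.
Outer: keep transactions rows whose account_id is in that set.
Inner query → {1}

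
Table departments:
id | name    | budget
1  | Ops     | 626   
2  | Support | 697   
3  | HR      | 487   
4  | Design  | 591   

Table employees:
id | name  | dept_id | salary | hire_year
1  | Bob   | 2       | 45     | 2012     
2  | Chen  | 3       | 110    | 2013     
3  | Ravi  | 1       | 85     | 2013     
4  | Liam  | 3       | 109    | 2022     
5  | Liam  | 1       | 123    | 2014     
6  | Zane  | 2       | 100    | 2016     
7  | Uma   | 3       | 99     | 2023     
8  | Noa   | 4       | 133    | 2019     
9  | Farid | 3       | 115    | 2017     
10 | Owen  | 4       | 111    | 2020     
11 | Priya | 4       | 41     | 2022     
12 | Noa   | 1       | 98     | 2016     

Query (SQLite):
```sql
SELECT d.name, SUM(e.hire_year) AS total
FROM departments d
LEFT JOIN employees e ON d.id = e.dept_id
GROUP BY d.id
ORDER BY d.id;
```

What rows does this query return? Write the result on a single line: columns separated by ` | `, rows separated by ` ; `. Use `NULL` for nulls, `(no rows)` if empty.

Ops | 6043 ; Support | 4028 ; HR | 8075 ; Design | 6061

LEFT JOIN keeps every departments row; unmatched ones get NULL for employees columns.
Group by departments.id and compute SUM(e.hire_year). SUM over an all-NULL group is NULL.
  1: ids {3, 5, 12} → SUM(e.hire_year)=6043
  2: ids {1, 6} → SUM(e.hire_year)=4028
  3: ids {2, 4, 7, 9} → SUM(e.hire_year)=8075
  4: ids {8, 10, 11} → SUM(e.hire_year)=6061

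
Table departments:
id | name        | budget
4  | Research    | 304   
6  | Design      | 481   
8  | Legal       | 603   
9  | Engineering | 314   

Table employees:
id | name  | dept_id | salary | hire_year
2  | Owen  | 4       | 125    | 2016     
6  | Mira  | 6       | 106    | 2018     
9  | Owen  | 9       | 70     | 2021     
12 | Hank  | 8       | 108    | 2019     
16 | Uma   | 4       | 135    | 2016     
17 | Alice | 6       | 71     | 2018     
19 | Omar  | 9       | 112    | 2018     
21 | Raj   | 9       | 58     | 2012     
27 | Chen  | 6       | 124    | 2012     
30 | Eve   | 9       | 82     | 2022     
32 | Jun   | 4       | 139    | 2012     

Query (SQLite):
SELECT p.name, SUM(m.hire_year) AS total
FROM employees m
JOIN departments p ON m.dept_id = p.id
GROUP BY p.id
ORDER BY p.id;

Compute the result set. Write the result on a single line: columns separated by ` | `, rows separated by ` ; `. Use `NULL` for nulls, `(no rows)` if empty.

Join each employees row to its departments via dept_id.
Group joined rows by departments.id; compute SUM(m.hire_year) per group.
  4: ids {2, 16, 32} → SUM(m.hire_year)=6044
  6: ids {6, 17, 27} → SUM(m.hire_year)=6048
  8: ids {12} → SUM(m.hire_year)=2019
  9: ids {9, 19, 21, 30} → SUM(m.hire_year)=8073

Research | 6044 ; Design | 6048 ; Legal | 2019 ; Engineering | 8073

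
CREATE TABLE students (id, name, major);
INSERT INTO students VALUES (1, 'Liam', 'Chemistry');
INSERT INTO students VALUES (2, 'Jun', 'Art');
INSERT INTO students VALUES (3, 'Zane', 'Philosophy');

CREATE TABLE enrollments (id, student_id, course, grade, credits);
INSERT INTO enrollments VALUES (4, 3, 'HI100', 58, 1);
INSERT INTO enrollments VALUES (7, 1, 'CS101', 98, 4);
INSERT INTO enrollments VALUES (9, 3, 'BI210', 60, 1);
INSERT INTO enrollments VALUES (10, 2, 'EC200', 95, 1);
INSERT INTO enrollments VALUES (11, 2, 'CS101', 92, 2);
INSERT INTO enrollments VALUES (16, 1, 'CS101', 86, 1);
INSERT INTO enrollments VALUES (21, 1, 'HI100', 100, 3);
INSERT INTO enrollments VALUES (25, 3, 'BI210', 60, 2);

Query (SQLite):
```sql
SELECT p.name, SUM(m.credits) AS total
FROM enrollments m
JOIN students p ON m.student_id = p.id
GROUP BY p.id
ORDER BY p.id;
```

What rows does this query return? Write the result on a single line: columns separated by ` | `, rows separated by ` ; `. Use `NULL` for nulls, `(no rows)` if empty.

Liam | 8 ; Jun | 3 ; Zane | 4

Join each enrollments row to its students via student_id.
Group joined rows by students.id; compute SUM(m.credits) per group.
  1: ids {7, 16, 21} → SUM(m.credits)=8
  2: ids {10, 11} → SUM(m.credits)=3
  3: ids {4, 9, 25} → SUM(m.credits)=4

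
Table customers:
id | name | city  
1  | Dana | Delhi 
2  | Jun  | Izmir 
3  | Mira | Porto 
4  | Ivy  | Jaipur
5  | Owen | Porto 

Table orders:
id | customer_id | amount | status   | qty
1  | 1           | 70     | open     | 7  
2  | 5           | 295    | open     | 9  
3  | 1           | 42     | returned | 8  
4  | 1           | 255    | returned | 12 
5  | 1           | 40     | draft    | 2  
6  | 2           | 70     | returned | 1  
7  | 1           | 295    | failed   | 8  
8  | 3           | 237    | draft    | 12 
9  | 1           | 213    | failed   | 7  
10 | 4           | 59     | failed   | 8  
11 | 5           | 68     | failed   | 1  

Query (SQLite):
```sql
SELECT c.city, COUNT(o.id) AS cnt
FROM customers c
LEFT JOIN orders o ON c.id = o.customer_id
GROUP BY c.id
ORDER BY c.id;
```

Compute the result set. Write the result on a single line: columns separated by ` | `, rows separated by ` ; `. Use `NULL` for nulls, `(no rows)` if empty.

LEFT JOIN keeps every customers row; unmatched ones get NULL for orders columns.
Group by customers.id and compute COUNT(o.id). COUNT(col) of an all-NULL group is 0.
  1: ids {1, 3, 4, 5, 7, 9} → COUNT(o.id)=6
  2: ids {6} → COUNT(o.id)=1
  3: ids {8} → COUNT(o.id)=1
  4: ids {10} → COUNT(o.id)=1
  5: ids {2, 11} → COUNT(o.id)=2

Delhi | 6 ; Izmir | 1 ; Porto | 1 ; Jaipur | 1 ; Porto | 2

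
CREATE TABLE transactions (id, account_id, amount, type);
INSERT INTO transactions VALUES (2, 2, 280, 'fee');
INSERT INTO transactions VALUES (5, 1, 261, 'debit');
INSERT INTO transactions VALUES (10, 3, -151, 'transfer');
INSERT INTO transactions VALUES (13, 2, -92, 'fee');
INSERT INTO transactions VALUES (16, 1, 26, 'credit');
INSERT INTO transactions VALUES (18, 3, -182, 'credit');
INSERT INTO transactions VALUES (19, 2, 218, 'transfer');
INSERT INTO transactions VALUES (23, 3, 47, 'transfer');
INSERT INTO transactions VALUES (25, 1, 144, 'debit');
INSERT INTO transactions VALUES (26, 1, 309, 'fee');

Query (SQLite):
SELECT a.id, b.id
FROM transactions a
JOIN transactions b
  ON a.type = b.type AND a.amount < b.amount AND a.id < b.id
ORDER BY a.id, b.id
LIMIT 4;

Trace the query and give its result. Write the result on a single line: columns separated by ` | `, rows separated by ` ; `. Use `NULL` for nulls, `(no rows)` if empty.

2 | 26 ; 10 | 19 ; 10 | 23 ; 13 | 26

Pairs (a,b) with same type, a.amount < b.amount, a.id < b.id.
type groups: credit:{16,18} debit:{5,25} fee:{2,13,26} transfer:{10,19,23}
Ordered by (a.id, b.id); first 4.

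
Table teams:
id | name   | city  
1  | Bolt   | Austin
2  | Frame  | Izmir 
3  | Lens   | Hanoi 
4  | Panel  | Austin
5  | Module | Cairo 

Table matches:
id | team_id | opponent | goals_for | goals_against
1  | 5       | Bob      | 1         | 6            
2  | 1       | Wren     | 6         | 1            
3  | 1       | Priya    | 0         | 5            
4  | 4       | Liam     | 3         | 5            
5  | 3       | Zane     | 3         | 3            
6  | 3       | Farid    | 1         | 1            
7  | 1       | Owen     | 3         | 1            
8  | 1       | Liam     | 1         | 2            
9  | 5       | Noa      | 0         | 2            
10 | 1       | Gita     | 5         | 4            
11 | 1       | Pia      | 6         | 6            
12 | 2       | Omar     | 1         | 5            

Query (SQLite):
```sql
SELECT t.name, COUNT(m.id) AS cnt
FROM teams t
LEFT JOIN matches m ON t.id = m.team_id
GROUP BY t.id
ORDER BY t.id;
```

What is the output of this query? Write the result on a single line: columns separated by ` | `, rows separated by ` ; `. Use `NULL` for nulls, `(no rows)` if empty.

Bolt | 6 ; Frame | 1 ; Lens | 2 ; Panel | 1 ; Module | 2

LEFT JOIN keeps every teams row; unmatched ones get NULL for matches columns.
Group by teams.id and compute COUNT(m.id). COUNT(col) of an all-NULL group is 0.
  1: ids {2, 3, 7, 8, 10, 11} → COUNT(m.id)=6
  2: ids {12} → COUNT(m.id)=1
  3: ids {5, 6} → COUNT(m.id)=2
  4: ids {4} → COUNT(m.id)=1
  5: ids {1, 9} → COUNT(m.id)=2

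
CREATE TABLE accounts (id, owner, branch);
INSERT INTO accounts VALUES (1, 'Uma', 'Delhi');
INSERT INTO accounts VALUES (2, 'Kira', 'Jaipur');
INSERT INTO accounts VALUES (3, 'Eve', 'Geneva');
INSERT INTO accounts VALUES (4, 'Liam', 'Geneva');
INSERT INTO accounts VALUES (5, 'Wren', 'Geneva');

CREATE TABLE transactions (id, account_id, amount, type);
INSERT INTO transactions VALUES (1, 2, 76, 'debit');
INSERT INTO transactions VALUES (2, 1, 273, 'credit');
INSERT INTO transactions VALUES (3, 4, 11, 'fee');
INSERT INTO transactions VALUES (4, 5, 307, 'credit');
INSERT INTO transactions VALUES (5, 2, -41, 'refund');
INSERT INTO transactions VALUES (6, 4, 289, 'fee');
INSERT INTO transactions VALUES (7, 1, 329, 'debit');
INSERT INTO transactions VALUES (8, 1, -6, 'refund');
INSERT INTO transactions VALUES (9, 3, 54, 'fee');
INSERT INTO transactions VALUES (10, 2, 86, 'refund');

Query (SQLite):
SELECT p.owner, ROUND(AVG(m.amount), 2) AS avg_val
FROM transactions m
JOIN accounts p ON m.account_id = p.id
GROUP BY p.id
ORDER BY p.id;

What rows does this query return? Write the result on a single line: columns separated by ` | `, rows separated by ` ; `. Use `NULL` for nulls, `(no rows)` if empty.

Join each transactions row to its accounts via account_id.
Group joined rows by accounts.id; compute ROUND(AVG(m.amount), 2) per group.
  1: ids {2, 7, 8} → ROUND(AVG(m.amount), 2)=198.67
  2: ids {1, 5, 10} → ROUND(AVG(m.amount), 2)=40.33
  3: ids {9} → ROUND(AVG(m.amount), 2)=54
  4: ids {3, 6} → ROUND(AVG(m.amount), 2)=150
  5: ids {4} → ROUND(AVG(m.amount), 2)=307

Uma | 198.67 ; Kira | 40.33 ; Eve | 54 ; Liam | 150 ; Wren | 307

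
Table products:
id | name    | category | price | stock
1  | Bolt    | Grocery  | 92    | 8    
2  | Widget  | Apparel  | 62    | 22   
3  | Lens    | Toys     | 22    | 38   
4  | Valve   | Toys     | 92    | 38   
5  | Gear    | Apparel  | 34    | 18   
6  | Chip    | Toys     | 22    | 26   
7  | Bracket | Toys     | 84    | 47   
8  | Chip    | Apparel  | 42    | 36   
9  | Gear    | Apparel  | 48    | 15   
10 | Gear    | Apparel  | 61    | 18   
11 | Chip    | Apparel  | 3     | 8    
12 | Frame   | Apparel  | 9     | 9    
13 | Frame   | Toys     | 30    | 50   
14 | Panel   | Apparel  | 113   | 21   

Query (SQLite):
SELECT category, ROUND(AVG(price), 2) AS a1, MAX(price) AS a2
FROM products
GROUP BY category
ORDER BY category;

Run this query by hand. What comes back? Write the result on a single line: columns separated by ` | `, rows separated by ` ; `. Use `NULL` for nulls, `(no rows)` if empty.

Group products by category.
Per group compute: ROUND(AVG(price), 2), MAX(price).
  Apparel: ids {2, 5, 8, 9, 10, 11, 12, 14} → ROUND(AVG(price), 2)=46.5, MAX(price)=113
  Grocery: ids {1} → ROUND(AVG(price), 2)=92, MAX(price)=92
  Toys: ids {3, 4, 6, 7, 13} → ROUND(AVG(price), 2)=50, MAX(price)=92

Apparel | 46.5 | 113 ; Grocery | 92 | 92 ; Toys | 50 | 92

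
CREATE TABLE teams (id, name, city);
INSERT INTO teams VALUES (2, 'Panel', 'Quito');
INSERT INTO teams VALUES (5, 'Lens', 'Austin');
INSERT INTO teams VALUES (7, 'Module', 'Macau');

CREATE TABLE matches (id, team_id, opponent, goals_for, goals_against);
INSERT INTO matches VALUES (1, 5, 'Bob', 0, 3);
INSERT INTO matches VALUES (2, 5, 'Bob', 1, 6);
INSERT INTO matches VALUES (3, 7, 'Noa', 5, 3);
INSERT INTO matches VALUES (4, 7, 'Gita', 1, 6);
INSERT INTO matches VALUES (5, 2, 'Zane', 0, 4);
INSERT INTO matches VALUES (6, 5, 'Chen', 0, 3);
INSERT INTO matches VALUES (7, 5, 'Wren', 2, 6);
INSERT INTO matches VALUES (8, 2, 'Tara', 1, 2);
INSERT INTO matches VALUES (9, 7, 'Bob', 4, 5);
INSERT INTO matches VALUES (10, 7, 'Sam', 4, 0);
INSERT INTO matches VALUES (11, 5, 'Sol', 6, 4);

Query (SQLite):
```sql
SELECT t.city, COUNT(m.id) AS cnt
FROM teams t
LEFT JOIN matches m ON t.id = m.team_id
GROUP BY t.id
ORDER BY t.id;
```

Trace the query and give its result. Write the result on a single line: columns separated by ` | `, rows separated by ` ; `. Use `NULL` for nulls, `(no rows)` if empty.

Quito | 2 ; Austin | 5 ; Macau | 4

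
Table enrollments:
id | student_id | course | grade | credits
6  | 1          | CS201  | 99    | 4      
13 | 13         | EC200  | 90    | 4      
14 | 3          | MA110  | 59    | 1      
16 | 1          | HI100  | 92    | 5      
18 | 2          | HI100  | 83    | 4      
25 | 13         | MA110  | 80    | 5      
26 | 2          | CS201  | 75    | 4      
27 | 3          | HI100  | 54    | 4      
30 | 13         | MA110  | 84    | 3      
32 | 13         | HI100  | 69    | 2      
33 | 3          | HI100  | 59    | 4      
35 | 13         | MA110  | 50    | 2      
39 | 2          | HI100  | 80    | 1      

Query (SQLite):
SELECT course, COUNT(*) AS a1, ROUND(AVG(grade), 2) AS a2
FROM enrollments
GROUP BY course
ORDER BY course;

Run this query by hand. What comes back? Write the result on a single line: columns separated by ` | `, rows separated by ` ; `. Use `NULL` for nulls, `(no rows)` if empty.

CS201 | 2 | 87 ; EC200 | 1 | 90 ; HI100 | 6 | 72.83 ; MA110 | 4 | 68.25

Group enrollments by course.
Per group compute: COUNT(*), ROUND(AVG(grade), 2).
  CS201: ids {6, 26} → COUNT(*)=2, ROUND(AVG(grade), 2)=87
  EC200: ids {13} → COUNT(*)=1, ROUND(AVG(grade), 2)=90
  HI100: ids {16, 18, 27, 32, 33, 39} → COUNT(*)=6, ROUND(AVG(grade), 2)=72.83
  MA110: ids {14, 25, 30, 35} → COUNT(*)=4, ROUND(AVG(grade), 2)=68.25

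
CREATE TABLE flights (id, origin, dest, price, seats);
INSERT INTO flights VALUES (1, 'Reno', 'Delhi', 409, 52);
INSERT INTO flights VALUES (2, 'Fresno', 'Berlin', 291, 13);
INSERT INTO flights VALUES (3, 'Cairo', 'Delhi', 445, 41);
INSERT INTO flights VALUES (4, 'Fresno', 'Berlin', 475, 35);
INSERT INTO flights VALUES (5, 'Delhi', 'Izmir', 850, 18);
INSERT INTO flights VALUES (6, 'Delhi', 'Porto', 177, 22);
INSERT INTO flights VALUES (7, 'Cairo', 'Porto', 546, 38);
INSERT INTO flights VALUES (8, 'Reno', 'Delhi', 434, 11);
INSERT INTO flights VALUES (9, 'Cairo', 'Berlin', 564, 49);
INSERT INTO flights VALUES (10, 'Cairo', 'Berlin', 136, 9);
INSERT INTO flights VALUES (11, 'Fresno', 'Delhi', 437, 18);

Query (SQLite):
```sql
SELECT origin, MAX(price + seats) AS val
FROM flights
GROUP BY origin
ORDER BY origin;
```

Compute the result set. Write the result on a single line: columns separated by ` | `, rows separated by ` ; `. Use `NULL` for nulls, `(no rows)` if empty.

Cairo | 613 ; Delhi | 868 ; Fresno | 510 ; Reno | 461

For each row compute price + seats.
Group by origin; take MAX of the expression per group.
  Cairo: ids {3, 7, 9, 10} → MAX(price + seats)=613
  Delhi: ids {5, 6} → MAX(price + seats)=868
  Fresno: ids {2, 4, 11} → MAX(price + seats)=510
  Reno: ids {1, 8} → MAX(price + seats)=461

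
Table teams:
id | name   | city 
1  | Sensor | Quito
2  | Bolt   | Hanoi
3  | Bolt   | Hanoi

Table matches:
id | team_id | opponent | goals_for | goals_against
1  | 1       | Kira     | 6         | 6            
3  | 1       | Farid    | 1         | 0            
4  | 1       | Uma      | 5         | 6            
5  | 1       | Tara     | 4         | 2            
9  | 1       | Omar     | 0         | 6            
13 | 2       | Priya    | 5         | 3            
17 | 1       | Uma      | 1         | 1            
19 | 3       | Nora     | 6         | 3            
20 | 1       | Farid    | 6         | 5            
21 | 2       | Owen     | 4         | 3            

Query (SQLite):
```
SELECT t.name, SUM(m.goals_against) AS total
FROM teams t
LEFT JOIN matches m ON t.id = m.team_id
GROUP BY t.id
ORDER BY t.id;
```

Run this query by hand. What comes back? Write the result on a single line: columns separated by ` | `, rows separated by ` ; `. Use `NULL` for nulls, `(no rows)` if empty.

Sensor | 26 ; Bolt | 6 ; Bolt | 3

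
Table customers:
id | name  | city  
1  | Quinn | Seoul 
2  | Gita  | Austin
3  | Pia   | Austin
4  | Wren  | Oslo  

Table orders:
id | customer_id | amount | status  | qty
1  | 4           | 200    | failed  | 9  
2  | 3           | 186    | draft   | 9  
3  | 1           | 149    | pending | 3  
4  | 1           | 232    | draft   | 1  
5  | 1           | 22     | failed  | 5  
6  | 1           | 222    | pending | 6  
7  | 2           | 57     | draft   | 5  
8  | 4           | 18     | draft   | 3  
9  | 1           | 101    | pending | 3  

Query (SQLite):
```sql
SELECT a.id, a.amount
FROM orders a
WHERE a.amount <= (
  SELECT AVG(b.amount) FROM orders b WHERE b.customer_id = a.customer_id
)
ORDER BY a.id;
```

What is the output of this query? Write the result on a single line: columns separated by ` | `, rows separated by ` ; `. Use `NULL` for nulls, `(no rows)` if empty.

2 | 186 ; 5 | 22 ; 7 | 57 ; 8 | 18 ; 9 | 101

For each orders row a, compute AVG(amount) over rows sharing a.customer_id.
Keep row a if a.amount <= that per-group AVG.
  customer_id=1: AVG(amount) = 145.2
  customer_id=2: AVG(amount) = 57.0
  customer_id=3: AVG(amount) = 186.0
  customer_id=4: AVG(amount) = 109.0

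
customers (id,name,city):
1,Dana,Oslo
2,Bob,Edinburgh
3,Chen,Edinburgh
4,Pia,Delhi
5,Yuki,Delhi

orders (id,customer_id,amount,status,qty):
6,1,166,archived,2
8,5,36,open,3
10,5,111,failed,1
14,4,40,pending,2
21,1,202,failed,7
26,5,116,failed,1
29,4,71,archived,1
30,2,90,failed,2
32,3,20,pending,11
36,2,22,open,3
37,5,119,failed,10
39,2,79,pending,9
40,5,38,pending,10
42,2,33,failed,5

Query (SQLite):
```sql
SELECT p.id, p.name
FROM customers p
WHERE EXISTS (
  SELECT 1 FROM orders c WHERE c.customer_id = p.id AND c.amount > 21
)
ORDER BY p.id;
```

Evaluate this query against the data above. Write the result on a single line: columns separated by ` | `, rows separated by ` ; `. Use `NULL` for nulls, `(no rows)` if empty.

For each customers row, check whether any orders with matching customer_id has amount > 21.
Keep rows where that is true.

1 | Dana ; 2 | Bob ; 4 | Pia ; 5 | Yuki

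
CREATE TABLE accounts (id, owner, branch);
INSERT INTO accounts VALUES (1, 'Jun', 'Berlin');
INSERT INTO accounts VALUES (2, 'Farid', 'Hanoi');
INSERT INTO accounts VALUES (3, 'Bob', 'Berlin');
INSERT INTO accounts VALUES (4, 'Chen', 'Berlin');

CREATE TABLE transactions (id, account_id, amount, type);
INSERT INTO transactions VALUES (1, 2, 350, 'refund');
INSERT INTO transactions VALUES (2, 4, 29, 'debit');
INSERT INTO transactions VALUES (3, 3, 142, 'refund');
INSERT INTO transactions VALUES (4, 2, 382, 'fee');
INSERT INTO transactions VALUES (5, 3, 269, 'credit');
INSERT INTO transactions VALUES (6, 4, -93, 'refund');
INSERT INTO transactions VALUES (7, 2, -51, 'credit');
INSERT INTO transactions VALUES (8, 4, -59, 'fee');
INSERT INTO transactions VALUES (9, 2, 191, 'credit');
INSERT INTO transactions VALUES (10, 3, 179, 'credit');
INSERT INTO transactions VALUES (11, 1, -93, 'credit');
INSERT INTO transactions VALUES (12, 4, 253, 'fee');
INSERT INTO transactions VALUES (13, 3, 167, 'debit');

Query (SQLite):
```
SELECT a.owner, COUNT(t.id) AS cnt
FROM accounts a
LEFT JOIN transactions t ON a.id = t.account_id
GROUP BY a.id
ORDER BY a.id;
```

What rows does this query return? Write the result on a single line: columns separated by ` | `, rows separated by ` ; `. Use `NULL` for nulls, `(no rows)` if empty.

LEFT JOIN keeps every accounts row; unmatched ones get NULL for transactions columns.
Group by accounts.id and compute COUNT(t.id). COUNT(col) of an all-NULL group is 0.
  1: ids {11} → COUNT(t.id)=1
  2: ids {1, 4, 7, 9} → COUNT(t.id)=4
  3: ids {3, 5, 10, 13} → COUNT(t.id)=4
  4: ids {2, 6, 8, 12} → COUNT(t.id)=4

Jun | 1 ; Farid | 4 ; Bob | 4 ; Chen | 4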